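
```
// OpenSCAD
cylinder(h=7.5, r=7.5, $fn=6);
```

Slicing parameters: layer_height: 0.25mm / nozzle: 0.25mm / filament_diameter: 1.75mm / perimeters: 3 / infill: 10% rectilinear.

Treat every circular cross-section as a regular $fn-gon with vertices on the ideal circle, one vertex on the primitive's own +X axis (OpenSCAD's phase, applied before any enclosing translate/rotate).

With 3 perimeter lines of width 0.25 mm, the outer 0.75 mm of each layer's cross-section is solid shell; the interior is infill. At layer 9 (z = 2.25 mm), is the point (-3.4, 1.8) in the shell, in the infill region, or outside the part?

At z = 2.25 mm: the cylinder: section is a regular 6-gon, circumradius r=7.5. Overall, the cross-section is a single solid region. The nearest boundary edge runs (-3.75, 6.50)→(-7.50, 0.00); distance from the point to it = 2.65 mm. The point is inside the cross-section and 2.65 mm from the nearest boundary — more than the 0.75 mm shell width (3 × 0.25), so it's in the infill interior.

infill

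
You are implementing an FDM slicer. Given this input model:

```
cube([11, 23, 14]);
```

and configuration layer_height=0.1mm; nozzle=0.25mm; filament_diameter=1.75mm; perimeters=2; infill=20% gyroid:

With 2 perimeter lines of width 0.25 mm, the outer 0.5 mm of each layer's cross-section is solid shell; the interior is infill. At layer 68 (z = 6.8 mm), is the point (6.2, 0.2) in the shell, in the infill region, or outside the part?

shell

At z = 6.8 mm: the cube (footprint 11×23) is included at this height. Overall, the cross-section is a single solid region. The nearest boundary edge runs (0.00, 0.00)→(11.00, 0.00); distance from the point to it = 0.20 mm. The point is inside the cross-section, 0.20 mm from the nearest boundary — within the 0.5 mm shell band (2 × 0.25).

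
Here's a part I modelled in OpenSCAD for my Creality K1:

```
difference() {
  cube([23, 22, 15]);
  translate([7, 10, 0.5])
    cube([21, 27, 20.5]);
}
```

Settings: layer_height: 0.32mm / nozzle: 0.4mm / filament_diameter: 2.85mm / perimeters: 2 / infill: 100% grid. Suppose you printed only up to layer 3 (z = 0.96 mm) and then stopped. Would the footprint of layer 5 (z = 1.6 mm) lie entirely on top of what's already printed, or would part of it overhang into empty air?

entirely on top

Compare the two slices. At z = 0.96: the cube is present — its section is the full 23×22 rectangle (area 506.00 mm²); the cube at (7, 10) (footprint 21×27) is included at this height (area 567.00 mm²); Taking the first minus the rest: starting from the 23×22 cube (506.00 mm²), the 21×27 cube at (7, 10) partially overlaps it — only the 192.00 mm² overlap (of its 567.00 mm²) is removed, clipping the outline — area = 314.00 mm². At z = 1.6: the 23×22 cube contributes its full rectangle (area 506.00 mm²); the cube at (7, 10) is present — its section is the full 21×27 rectangle (area 567.00 mm²); After the difference (first − rest): starting from the 23×22 cube (506.00 mm²), the 21×27 cube at (7, 10) partially overlaps it — only the 192.00 mm² overlap (of its 567.00 mm²) is removed, clipping the outline — area = 314.00 mm². Checking containment: the cross-section at z = 1.6 is a subset of the cross-section at z = 0.96.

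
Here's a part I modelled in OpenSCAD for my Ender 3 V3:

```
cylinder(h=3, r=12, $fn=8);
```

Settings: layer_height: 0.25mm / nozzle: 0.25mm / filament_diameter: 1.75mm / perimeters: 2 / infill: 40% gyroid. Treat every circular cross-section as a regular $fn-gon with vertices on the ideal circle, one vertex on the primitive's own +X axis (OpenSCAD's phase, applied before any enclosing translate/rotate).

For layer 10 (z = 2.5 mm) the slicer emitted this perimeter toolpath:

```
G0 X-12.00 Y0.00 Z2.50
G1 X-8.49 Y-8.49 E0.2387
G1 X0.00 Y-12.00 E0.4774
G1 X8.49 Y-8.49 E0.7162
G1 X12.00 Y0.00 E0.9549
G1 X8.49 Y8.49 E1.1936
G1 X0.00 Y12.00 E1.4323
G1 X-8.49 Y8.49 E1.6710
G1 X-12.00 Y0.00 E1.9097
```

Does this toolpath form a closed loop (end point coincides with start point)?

Start point (G0): (-12.00, 0.00). End point (last G1): the path returns to the start — closed.

yes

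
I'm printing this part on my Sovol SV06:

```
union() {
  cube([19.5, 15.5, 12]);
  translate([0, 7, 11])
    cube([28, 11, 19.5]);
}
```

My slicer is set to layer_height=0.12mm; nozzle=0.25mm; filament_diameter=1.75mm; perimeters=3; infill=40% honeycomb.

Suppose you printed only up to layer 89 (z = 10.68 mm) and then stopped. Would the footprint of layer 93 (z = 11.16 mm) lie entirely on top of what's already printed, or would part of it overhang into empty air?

Compare the two slices. At z = 10.68: the 19.5×15.5 cube contributes its full rectangle (area 302.25 mm²); the cube at (0, 7) does not reach this height (z outside [11, 30.5]); Combining (union): only the 19.5×15.5 cube is present, so the union is just that shape — area = 302.25 mm². At z = 11.16: the cube is present — its section is the full 19.5×15.5 rectangle (area 302.25 mm²); the cube at (0, 7) (footprint 28×11) is included at this height (area 308.00 mm²); Merging all regions: the regions partially overlap — summed areas 610.25 mm² minus the doubly-counted overlap 165.75 mm² gives 444.50 mm² — area = 444.50 mm². Checking containment: at z = 11.16 the cross-section extends beyond the z = 10.68 cross-section by about 142.25 mm².

part overhangs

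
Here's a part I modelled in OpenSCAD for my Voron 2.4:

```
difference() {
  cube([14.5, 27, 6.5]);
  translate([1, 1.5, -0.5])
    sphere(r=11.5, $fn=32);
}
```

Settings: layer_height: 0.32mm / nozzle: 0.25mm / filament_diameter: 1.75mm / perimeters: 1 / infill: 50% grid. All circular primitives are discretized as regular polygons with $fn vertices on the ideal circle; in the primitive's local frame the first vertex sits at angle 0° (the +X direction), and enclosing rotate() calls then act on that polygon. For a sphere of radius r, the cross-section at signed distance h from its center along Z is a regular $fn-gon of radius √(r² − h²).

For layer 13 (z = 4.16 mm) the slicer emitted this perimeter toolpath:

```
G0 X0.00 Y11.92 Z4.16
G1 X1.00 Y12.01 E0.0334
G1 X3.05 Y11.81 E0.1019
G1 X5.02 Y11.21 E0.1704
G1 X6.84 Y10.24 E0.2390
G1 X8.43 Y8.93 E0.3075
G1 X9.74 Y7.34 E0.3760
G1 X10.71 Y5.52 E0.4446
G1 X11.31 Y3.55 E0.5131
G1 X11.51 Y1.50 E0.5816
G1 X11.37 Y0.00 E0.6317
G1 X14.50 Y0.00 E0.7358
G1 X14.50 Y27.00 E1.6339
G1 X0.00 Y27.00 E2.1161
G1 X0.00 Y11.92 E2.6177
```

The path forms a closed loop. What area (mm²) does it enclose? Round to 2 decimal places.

277.67 mm²

Apply the shoelace formula to the sequence of (X, Y) vertices; enclosed area = 277.67 mm².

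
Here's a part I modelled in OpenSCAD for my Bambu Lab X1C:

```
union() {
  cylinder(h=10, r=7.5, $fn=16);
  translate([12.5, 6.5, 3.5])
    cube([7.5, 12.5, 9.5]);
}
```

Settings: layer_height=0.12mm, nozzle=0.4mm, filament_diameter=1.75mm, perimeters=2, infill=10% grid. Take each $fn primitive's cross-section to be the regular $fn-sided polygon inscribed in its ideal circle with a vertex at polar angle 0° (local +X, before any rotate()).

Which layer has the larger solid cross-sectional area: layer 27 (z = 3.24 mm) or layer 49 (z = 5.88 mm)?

Layer 27 (z = 3.24): the cylinder: section is a regular 16-gon, circumradius r=7.5 (area = (16/2)·7.500²·sin(360°/16) = 172.21 mm²); the cube at (12.5, 6.5) does not reach this height (z outside [3.5, 13]); Merging all regions: only the r=7.5 cylinder is present, so the union is just that shape — area = 172.21 mm². So its area = 172.21 mm². Layer 49 (z = 5.88): the cylinder: section is a regular 16-gon, circumradius r=7.5 (area = (16/2)·7.500²·sin(360°/16) = 172.21 mm²); the cube at (12.5, 6.5) (footprint 7.5×12.5) is included at this height (area 93.75 mm²); Taking the union: the 2 present regions are separate (no shared area or edge), so areas and boundary lengths simply add and each stays a separate island — area = 265.96 mm². So its area = 265.96 mm². Layer 49 is larger (265.96 vs 172.21 mm²).

layer 49 (z = 5.88 mm)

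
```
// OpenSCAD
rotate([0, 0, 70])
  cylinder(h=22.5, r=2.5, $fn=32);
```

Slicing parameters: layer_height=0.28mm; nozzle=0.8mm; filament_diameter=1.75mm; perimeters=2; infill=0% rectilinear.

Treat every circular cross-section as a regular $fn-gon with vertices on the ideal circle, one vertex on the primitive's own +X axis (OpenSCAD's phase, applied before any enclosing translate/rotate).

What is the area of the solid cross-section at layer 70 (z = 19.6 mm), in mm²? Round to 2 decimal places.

19.51 mm²

At z = 19.6 mm: the cylinder: section is a regular 32-gon, circumradius r=2.5 (area = (32/2)·2.500²·sin(360°/32) = 19.51 mm²); (whole slice rotated 70° about Z — lengths, areas and connectivity unchanged). Overall, the cross-section is a single solid region. Net area = 19.51 mm².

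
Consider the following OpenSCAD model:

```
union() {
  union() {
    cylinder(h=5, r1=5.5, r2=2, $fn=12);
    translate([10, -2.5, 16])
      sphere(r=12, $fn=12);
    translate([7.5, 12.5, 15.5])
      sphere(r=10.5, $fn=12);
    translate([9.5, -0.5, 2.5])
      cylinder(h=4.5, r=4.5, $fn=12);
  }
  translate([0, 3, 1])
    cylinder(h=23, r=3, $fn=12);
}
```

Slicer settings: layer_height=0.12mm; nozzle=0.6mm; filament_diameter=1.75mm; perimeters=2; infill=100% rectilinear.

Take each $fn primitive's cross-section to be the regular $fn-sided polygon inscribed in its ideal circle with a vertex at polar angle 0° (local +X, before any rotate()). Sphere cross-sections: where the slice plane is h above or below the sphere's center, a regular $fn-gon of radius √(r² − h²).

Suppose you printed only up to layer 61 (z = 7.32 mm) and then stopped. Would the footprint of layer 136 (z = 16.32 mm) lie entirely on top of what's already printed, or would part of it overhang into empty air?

part overhangs

Compare the two slices. At z = 7.32: the cone is not intersected at this z (z outside [0, 5]); the r=12 sphere at (10, -2.5) contributes a regular 12-gon of circumradius √(12²−8.68²) = 8.286 (area = (12/2)·8.286²·sin(360°/12) = 205.97 mm²); the r=10.5 sphere at (7.5, 12.5) slices to a regular 12-gon of circumradius 6.583 (√(r²−h²) with h=8.18 from center) (area = (12/2)·6.583²·sin(360°/12) = 130.01 mm²); the cylinder at (9.5, -0.5) is not intersected at this z (z outside [2.5, 7]); Taking the union: the 2 present regions are separate (no shared area or edge), so areas and boundary lengths simply add and each stays a separate island — area = 335.99 mm²; the cylinder at (0, 3): section is a regular 12-gon, circumradius r=3 (area = (12/2)·3.000²·sin(360°/12) = 27.00 mm²); Taking the union: the 2 present regions are separate (no shared area or edge), so areas and boundary lengths simply add and each stays a separate island — area = 362.99 mm². At z = 16.32: the cone does not reach this height (z outside [0, 5]); the r=12 sphere at (10, -2.5) slices to a regular 12-gon of circumradius 11.996 (√(r²−h²) with h=0.32 from center) (area = (12/2)·11.996²·sin(360°/12) = 431.69 mm²); the r=10.5 sphere at (7.5, 12.5) contributes a regular 12-gon of circumradius √(10.5²−0.82²) = 10.468 (area = (12/2)·10.468²·sin(360°/12) = 328.73 mm²); the cylinder at (9.5, -0.5) is not intersected at this z (z outside [2.5, 7]); Combining (union): the regions partially overlap — summed areas 760.43 mm² minus the doubly-counted overlap 73.51 mm² gives 686.92 mm² — area = 686.92 mm²; the r=3 cylinder at (0, 3) gives a regular 12-gon of circumradius 3 (constant along its height) (area = (12/2)·3.000²·sin(360°/12) = 27.00 mm²); Combining (union): the regions partially overlap — summed areas 713.92 mm² minus the doubly-counted overlap 15.57 mm² gives 698.35 mm² — area = 698.35 mm². Checking containment: at z = 16.32 the cross-section extends beyond the z = 7.32 cross-section by about 335.36 mm².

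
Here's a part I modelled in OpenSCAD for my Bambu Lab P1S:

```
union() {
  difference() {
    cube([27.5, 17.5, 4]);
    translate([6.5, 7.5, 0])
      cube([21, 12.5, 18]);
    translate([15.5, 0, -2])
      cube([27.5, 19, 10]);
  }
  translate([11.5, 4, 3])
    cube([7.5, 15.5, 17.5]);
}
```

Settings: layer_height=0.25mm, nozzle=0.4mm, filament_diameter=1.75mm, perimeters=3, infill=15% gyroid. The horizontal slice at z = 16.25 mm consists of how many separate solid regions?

1

At z = 16.25 mm: the cube is not intersected at this z (z outside [0, 4]); the cube at (6.5, 7.5) (footprint 21×12.5) is included at this height; the cube at (15.5, 0) is absent (z outside [-2, 8]); After the difference (first − rest): the first operand is absent here, so nothing remains; the cube at (11.5, 4) (footprint 7.5×15.5) is included at this height; Merging all regions: only the 7.5×15.5 cube at (11.5, 4) is present, so the union is just that shape — 1 connected region. The result has 1 disconnected region.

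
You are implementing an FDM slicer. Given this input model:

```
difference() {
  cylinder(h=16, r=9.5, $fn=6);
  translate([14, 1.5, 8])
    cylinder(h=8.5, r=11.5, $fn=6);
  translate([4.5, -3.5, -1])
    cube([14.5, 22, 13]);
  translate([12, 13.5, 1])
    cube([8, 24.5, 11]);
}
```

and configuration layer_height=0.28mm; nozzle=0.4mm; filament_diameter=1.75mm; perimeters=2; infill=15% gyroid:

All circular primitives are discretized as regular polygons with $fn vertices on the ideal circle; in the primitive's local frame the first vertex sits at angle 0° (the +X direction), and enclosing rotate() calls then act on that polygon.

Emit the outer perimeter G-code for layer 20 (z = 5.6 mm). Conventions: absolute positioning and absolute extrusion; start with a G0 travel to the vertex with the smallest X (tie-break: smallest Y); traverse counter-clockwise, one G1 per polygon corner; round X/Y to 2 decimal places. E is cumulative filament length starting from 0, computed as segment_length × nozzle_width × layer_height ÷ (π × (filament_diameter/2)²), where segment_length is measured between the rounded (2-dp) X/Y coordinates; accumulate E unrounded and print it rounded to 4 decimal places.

G0 X-9.50 Y0.00 Z5.60
G1 X-4.75 Y-8.23 E0.4425
G1 X4.75 Y-8.23 E0.8848
G1 X7.48 Y-3.50 E1.1391
G1 X4.50 Y-3.50 E1.2779
G1 X4.50 Y8.23 E1.8241
G1 X-4.75 Y8.23 E2.2548
G1 X-9.50 Y0.00 E2.6973

At z = 5.6 mm: the cylinder: section is a regular 6-gon, circumradius r=9.5; the cylinder at (14, 1.5) is not intersected at this z (z outside [8, 16.5]); the cube at (4.5, -3.5) is present — its section is the full 14.5×22 rectangle; the cube at (12, 13.5) is present — its section is the full 8×24.5 rectangle; After the difference (first − rest): starting from the r=9.5 cylinder, the 14.5×22 cube at (4.5, -3.5) partially overlaps it — only the 35.56 mm² overlap (of its 319.00 mm²) is removed, clipping the outline; the 8×24.5 cube at (12, 13.5) misses the remaining region (no effect) — 1 connected region. The outline is a single polygon with 7 vertices. Extrusion per mm of travel: 0.4 × 0.28 / (π × 0.875²) = 0.046564. Accumulating E over each segment gives final E = 2.6973.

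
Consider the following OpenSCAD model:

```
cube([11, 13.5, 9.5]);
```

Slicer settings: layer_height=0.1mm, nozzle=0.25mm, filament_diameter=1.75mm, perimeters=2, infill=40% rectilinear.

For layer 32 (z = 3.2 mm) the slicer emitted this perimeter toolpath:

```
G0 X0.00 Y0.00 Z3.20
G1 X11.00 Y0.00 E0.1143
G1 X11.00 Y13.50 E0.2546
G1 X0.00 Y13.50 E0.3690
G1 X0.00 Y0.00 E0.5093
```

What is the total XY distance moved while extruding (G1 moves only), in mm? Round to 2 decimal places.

Sum the Euclidean lengths of each G1 segment: total = 49.00 mm.

49.00 mm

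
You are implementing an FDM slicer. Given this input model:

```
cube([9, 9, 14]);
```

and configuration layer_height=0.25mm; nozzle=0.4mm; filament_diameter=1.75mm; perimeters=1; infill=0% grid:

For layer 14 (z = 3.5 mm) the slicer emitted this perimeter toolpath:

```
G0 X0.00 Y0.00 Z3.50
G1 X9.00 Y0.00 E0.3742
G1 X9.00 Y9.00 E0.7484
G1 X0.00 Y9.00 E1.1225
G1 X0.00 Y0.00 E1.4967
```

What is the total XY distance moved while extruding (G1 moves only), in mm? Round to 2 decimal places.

36.00 mm

Sum the Euclidean lengths of each G1 segment: total = 36.00 mm.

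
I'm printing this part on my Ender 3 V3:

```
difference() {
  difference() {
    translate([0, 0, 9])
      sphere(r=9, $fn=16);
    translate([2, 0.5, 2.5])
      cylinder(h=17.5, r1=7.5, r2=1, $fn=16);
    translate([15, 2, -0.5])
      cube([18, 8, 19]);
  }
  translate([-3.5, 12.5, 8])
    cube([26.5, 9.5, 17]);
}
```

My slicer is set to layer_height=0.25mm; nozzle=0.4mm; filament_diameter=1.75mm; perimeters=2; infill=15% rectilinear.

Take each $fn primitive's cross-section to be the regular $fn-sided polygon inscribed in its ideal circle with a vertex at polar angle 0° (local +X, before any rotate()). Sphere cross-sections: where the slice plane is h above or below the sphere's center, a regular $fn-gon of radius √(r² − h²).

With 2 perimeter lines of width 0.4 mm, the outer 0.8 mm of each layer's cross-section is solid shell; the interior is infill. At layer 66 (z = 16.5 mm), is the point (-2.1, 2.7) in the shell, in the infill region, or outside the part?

infill

At z = 16.5 mm: the r=9 sphere slices to a regular 16-gon of circumradius 4.975 (√(r²−h²) with h=7.5 from center); the cone at (2, 0.5) contributes a regular 16-gon of circumradius 2.300 (interpolated between r1=7.5 and r2=1 at t=0.800); the 18×8 cube at (15, 2) contributes its full rectangle; After the difference (first − rest): starting from the r=9 sphere, the cone at (2, 0.5) lies wholly inside it (removes its full 16.20 mm² and its 14.36 mm outline becomes a hole wall); the 18×8 cube at (15, 2) misses the remaining region (no effect) — 1 connected region with 1 hole; the 26.5×9.5 cube at (-3.5, 12.5) contributes its full rectangle; After the difference (first − rest): starting from that combined region, the 26.5×9.5 cube at (-3.5, 12.5) misses the remaining region (no effect) — 1 connected region with 1 hole. Overall, the cross-section is one region with 1 hole. The nearest boundary edge runs (-3.52, 3.52)→(-1.90, 4.60); distance from the point to it = 1.47 mm. The point is inside the cross-section and 1.47 mm from the nearest boundary — more than the 0.8 mm shell width (2 × 0.4), so it's in the infill interior.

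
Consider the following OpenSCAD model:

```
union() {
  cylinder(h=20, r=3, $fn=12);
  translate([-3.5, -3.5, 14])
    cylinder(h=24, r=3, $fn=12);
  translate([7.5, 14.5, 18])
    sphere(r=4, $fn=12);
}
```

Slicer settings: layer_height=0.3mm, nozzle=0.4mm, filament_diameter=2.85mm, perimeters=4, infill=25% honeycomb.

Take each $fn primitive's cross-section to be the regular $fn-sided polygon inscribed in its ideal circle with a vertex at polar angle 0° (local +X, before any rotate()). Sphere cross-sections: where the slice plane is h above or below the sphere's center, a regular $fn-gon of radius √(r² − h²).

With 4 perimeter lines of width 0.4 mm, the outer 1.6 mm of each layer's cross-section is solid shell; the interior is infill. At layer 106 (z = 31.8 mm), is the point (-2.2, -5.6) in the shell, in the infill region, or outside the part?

At z = 31.8 mm: the cylinder is not intersected at this z (z outside [0, 20]); the r=3 cylinder at (-3.5, -3.5) gives a regular 12-gon of circumradius 3 (constant along its height); the sphere at (7.5, 14.5) does not reach this height (|z−center|=13.800 > r=4); Combining (union): only the r=3 cylinder at (-3.5, -3.5) is present, so the union is just that shape — 1 connected region. Overall, the cross-section is a single solid region. The nearest boundary edge runs (-2.00, -6.10)→(-0.90, -5.00); distance from the point to it = 0.49 mm. The point is inside the cross-section, 0.49 mm from the nearest boundary — within the 1.6 mm shell band (4 × 0.4).

shell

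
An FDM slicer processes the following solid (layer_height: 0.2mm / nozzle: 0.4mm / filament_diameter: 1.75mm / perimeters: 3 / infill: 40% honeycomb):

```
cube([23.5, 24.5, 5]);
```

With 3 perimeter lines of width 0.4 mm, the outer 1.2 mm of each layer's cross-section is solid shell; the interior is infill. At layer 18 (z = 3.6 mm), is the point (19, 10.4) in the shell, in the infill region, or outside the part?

At z = 3.6 mm: the cube is present — its section is the full 23.5×24.5 rectangle. Overall, the cross-section is a single solid region. The nearest boundary edge runs (23.50, 0.00)→(23.50, 24.50); distance from the point to it = 4.50 mm. The point is inside the cross-section and 4.50 mm from the nearest boundary — more than the 1.2 mm shell width (3 × 0.4), so it's in the infill interior.

infill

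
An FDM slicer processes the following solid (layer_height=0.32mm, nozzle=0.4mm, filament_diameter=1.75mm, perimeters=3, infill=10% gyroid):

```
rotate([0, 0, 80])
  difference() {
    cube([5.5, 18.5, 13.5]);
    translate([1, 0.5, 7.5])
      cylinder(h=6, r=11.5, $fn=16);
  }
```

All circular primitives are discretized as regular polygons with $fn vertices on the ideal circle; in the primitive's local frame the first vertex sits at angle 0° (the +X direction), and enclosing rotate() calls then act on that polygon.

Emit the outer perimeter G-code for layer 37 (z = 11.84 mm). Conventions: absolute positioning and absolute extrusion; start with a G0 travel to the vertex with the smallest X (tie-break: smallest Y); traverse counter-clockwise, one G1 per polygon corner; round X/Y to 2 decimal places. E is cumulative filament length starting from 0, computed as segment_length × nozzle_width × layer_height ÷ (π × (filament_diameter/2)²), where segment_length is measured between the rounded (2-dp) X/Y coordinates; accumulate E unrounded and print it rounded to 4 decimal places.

G0 X-18.22 Y3.21 Z11.84
G1 X-11.62 Y2.05 E0.3566
G1 X-11.64 Y3.07 E0.4109
G1 X-10.02 Y7.25 E0.6495
G1 X-9.94 Y7.34 E0.6559
G1 X-17.26 Y8.63 E1.0514
G1 X-18.22 Y3.21 E1.3443

At z = 11.84 mm: the cube is present — its section is the full 5.5×18.5 rectangle; the r=11.5 cylinder at (1, 0.5) gives a regular 16-gon of circumradius 11.5 (constant along its height); After the difference (first − rest): starting from the 5.5×18.5 cube, the r=11.5 cylinder at (1, 0.5) partially overlaps it — only the 63.88 mm² overlap (of its 404.88 mm²) is removed, clipping the outline — 1 connected region; (whole slice rotated 80° about Z — lengths, areas and connectivity unchanged). The outline is a single polygon with 6 vertices. Extrusion per mm of travel: 0.4 × 0.32 / (π × 0.875²) = 0.053216. Accumulating E over each segment gives final E = 1.3443.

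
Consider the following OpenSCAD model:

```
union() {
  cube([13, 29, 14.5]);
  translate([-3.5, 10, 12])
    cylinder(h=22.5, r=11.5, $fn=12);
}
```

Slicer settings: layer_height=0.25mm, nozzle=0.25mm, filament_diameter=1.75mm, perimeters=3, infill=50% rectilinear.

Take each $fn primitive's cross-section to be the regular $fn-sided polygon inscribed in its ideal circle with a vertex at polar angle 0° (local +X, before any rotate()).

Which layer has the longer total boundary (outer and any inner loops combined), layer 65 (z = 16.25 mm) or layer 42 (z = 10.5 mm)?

layer 42 (z = 10.5 mm)

Layer 65 (z = 16.25): the cube is absent (z outside [0, 14.5]); the r=11.5 cylinder at (-3.5, 10) contributes a regular 12-gon of circumradius 11.5 (perimeter = 2·12·11.500·sin(180°/12) = 71.43 mm); Combining (union): only the r=11.5 cylinder at (-3.5, 10) is present, so the union is just that shape — boundary = 71.43 mm. So its perimeter = 71.43 mm. Layer 42 (z = 10.5): the 13×29 cube contributes its full rectangle (perimeter 84.00 mm); the cylinder at (-3.5, 10) is absent (z outside [12, 34.5]); Taking the union: only the 13×29 cube is present, so the union is just that shape — boundary = 84.00 mm. So its perimeter = 84.00 mm. Layer 42 is larger (84.00 vs 71.43 mm).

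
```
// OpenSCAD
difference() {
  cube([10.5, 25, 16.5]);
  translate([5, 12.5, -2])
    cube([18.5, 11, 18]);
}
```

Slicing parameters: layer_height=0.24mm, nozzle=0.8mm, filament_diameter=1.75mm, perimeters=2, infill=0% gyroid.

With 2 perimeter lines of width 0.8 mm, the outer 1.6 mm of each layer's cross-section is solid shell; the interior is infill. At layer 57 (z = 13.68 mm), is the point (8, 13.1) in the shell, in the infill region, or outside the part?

At z = 13.68 mm: the 10.5×25 cube contributes its full rectangle; the cube at (5, 12.5) is present — its section is the full 18.5×11 rectangle; After the difference (first − rest): starting from the 10.5×25 cube, the 18.5×11 cube at (5, 12.5) partially overlaps it — only the 60.50 mm² overlap (of its 203.50 mm²) is removed, clipping the outline — 1 connected region. Overall, the cross-section is a single solid region. The nearest boundary edge runs (5.00, 12.50)→(10.50, 12.50); distance from the point to it = 0.60 mm. The point is not inside any of the regions above, so it lies outside the cross-section (0.60 mm from the nearest boundary).

outside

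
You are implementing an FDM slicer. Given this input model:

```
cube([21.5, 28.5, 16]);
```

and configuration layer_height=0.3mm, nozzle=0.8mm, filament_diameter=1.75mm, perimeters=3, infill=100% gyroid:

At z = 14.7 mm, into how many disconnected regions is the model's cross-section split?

At z = 14.7 mm: the 21.5×28.5 cube contributes its full rectangle. The result has 1 disconnected region.

1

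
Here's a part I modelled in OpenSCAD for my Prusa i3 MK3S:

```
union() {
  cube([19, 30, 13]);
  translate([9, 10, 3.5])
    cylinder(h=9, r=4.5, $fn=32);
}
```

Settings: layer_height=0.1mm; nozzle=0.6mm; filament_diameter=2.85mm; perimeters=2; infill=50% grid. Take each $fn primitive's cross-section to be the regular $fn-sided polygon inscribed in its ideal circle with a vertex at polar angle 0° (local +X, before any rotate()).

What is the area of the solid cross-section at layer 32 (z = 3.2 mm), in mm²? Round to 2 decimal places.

At z = 3.2 mm: the cube is present — its section is the full 19×30 rectangle (area 570.00 mm²); the cylinder at (9, 10) does not reach this height (z outside [3.5, 12.5]); Taking the union: only the 19×30 cube is present, so the union is just that shape — area = 570.00 mm². Overall, the cross-section is a single solid region. Net area = 570.00 mm².

570.00 mm²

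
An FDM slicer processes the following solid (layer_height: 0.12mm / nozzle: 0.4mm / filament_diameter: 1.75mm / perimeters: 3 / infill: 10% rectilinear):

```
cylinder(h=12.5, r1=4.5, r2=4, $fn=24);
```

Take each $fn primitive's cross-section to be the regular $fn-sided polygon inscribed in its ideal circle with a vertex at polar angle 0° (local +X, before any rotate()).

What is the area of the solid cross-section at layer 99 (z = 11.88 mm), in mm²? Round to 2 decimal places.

50.31 mm²

At z = 11.88 mm: the cone contributes a regular 24-gon of circumradius 4.025 (interpolated between r1=4.5 and r2=4 at t=0.950) (area = (24/2)·4.025²·sin(360°/24) = 50.31 mm²). Overall, the cross-section is a single solid region. Net area = 50.31 mm².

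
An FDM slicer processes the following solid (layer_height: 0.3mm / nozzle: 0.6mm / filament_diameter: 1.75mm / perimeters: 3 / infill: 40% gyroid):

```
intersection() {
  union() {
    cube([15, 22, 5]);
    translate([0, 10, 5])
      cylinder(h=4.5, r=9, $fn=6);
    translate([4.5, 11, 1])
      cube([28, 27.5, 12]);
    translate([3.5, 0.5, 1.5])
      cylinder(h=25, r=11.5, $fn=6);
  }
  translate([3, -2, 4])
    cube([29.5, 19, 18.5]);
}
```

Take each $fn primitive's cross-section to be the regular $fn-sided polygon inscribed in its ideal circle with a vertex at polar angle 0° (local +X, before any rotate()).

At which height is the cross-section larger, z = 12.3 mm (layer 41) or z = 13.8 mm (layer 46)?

layer 41 (z = 12.3 mm)

Layer 41 (z = 12.3): the cube does not reach this height (z outside [0, 5]); the cylinder at (0, 10) is absent (z outside [5, 9.5]); the cube at (4.5, 11) (footprint 28×27.5) is included at this height (area 770.00 mm²); the cylinder at (3.5, 0.5): section is a regular 6-gon, circumradius r=11.5 (area = (6/2)·11.500²·sin(360°/6) = 343.60 mm²); Taking the union: the 2 present regions are separate (no shared area or edge), so areas and boundary lengths simply add and each stays a separate island — area = 1113.60 mm²; the 29.5×19 cube at (3, -2) contributes its full rectangle (area 560.50 mm²); Taking the intersection: the 29.5×19 cube at (3, -2) partially overlaps that combined region; clipping to the common part keeps 287.07 mm² — area = 287.07 mm². So its area = 287.07 mm². Layer 46 (z = 13.8): the cube does not reach this height (z outside [0, 5]); the cylinder at (0, 10) is absent (z outside [5, 9.5]); the cube at (4.5, 11) is absent (z outside [1, 13]); the r=11.5 cylinder at (3.5, 0.5) gives a regular 6-gon of circumradius 11.5 (constant along its height) (area = (6/2)·11.500²·sin(360°/6) = 343.60 mm²); Combining (union): only the r=11.5 cylinder at (3.5, 0.5) is present, so the union is just that shape — area = 343.60 mm²; the 29.5×19 cube at (3, -2) contributes its full rectangle (area 560.50 mm²); Keeping only the common overlap: the 29.5×19 cube at (3, -2) partially overlaps that combined region; clipping to the common part keeps 119.07 mm² — area = 119.07 mm². So its area = 119.07 mm². Layer 41 is larger (287.07 vs 119.07 mm²).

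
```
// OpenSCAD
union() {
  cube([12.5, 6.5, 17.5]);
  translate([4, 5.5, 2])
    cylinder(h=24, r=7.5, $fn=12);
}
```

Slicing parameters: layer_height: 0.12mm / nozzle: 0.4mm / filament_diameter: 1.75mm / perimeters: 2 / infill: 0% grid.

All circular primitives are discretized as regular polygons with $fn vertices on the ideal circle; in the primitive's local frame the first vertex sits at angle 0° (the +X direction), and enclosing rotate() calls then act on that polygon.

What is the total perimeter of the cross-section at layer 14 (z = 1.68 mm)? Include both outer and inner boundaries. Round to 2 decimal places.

38.00 mm

At z = 1.68 mm: the cube (footprint 12.5×6.5) is included at this height (perimeter 38.00 mm); the cylinder at (4, 5.5) is not intersected at this z (z outside [2, 26]); Combining (union): only the 12.5×6.5 cube is present, so the union is just that shape — boundary = 38.00 mm. Overall, the cross-section is a single solid region. Total boundary length (outer) = 38.00 mm.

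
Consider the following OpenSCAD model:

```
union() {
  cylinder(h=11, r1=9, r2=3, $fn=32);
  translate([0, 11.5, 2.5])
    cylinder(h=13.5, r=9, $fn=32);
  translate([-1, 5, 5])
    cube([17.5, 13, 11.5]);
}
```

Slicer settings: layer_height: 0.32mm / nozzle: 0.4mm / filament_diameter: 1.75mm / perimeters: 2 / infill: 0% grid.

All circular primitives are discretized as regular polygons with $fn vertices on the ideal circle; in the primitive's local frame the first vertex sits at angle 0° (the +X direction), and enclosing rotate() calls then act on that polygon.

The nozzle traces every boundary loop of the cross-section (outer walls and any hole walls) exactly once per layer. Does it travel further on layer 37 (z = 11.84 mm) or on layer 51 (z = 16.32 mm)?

Layer 37 (z = 11.84): the cone is absent (z outside [0, 11]); the r=9 cylinder at (0, 11.5) gives a regular 32-gon of circumradius 9 (constant along its height) (perimeter = 2·32·9.000·sin(180°/32) = 56.46 mm); the cube at (-1, 5) is present — its section is the full 17.5×13 rectangle (perimeter 61.00 mm); Combining (union): the regions partially overlap (shared area 118.42 mm²), so the edge portions inside another operand are dropped and the merged outline is re-measured after clipping — boundary = 75.52 mm. So its perimeter = 75.52 mm. Layer 51 (z = 16.32): the cone does not reach this height (z outside [0, 11]); the cylinder at (0, 11.5) does not reach this height (z outside [2.5, 16]); the cube at (-1, 5) is present — its section is the full 17.5×13 rectangle (perimeter 61.00 mm); Taking the union: only the 17.5×13 cube at (-1, 5) is present, so the union is just that shape — boundary = 61.00 mm. So its perimeter = 61.00 mm. Layer 37 is larger (75.52 vs 61.00 mm).

layer 37 (z = 11.84 mm)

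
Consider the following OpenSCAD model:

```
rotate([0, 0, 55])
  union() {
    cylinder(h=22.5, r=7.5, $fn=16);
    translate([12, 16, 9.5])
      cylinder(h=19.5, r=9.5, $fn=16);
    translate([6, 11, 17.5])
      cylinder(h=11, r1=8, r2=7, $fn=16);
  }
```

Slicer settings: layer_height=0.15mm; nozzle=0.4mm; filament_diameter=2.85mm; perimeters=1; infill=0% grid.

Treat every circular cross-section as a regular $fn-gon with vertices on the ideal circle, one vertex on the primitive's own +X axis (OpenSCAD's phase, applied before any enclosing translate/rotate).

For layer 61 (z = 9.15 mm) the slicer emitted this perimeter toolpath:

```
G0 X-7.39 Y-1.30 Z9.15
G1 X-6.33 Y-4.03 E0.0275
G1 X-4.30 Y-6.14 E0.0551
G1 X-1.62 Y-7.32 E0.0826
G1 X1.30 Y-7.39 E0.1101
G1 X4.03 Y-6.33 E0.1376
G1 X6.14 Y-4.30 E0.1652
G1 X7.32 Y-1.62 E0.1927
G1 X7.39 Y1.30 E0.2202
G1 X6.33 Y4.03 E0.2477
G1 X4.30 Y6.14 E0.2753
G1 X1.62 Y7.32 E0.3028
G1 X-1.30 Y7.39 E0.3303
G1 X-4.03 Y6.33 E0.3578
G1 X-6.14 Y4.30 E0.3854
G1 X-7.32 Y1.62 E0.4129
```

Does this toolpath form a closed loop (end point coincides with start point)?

no

Start point (G0): (-7.39, -1.30). End point (last G1): the path does not return to the start — open.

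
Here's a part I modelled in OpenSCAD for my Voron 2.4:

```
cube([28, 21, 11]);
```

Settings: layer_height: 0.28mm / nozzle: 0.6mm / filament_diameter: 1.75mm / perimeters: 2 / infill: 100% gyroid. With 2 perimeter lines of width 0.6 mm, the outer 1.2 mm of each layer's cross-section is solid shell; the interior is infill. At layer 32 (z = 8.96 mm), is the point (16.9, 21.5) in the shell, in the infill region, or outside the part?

outside

At z = 8.96 mm: the cube (footprint 28×21) is included at this height. Overall, the cross-section is a single solid region. The nearest boundary edge runs (28.00, 21.00)→(0.00, 21.00); distance from the point to it = 0.50 mm. The point is not inside any of the regions above, so it lies outside the cross-section (0.50 mm from the nearest boundary).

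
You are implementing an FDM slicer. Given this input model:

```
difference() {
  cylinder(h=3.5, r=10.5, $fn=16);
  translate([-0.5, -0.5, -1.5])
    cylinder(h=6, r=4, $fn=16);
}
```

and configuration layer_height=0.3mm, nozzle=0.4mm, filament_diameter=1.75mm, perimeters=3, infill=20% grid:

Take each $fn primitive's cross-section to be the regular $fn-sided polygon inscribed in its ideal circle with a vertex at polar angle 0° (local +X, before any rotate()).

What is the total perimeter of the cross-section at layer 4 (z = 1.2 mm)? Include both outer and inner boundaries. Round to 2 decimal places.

90.52 mm

At z = 1.2 mm: the cylinder: section is a regular 16-gon, circumradius r=10.5 (perimeter = 2·16·10.500·sin(180°/16) = 65.55 mm); the cylinder at (-0.5, -0.5): section is a regular 16-gon, circumradius r=4 (perimeter = 2·16·4.000·sin(180°/16) = 24.97 mm); Taking the first minus the rest: starting from the r=10.5 cylinder, the r=4 cylinder at (-0.5, -0.5) lies wholly inside it (removes its full 48.98 mm² and its 24.97 mm outline becomes a hole wall) — boundary (outer + 1 inner loop) = 90.52 mm. Overall, the cross-section is one region with 1 hole. Total boundary length (outer + inner) = 90.52 mm.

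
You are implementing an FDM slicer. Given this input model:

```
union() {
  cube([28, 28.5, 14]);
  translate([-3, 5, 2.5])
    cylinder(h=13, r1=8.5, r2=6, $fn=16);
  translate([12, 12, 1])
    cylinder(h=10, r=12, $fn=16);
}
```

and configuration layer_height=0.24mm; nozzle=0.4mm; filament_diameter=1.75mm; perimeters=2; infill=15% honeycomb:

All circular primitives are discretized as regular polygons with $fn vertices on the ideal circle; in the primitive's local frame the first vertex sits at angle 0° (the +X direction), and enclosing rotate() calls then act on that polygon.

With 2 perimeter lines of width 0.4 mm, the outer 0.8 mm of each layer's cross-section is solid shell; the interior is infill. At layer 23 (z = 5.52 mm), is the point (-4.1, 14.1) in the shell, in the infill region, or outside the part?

outside

At z = 5.52 mm: the cube is present — its section is the full 28×28.5 rectangle; the cone at (-3, 5): at t=0.232 of its height the radius interpolates to r₁+(r₂−r₁)t = 7.919, giving a regular 16-gon of that circumradius; the r=12 cylinder at (12, 12) gives a regular 16-gon of circumradius 12 (constant along its height); Taking the union: the regions partially overlap (shared area 487.19 mm²), so overlapping operands fuse into one piece — 1 connected region. Overall, the cross-section is a single solid region. The nearest boundary edge runs (-6.03, 12.32)→(-3.00, 12.92); distance from the point to it = 1.37 mm. The point is not inside any of the regions above, so it lies outside the cross-section (1.37 mm from the nearest boundary).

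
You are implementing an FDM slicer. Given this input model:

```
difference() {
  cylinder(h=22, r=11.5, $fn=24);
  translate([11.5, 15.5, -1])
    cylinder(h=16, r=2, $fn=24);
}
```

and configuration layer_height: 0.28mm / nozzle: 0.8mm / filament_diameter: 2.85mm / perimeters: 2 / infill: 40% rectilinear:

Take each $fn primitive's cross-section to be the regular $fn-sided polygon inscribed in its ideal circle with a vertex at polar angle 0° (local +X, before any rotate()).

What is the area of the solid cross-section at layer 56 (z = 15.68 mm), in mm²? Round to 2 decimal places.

At z = 15.68 mm: the cylinder: section is a regular 24-gon, circumradius r=11.5 (area = (24/2)·11.500²·sin(360°/24) = 410.75 mm²); the cylinder at (11.5, 15.5) is not intersected at this z (z outside [-1, 15]); Taking the first minus the rest: none of the subtracted shapes is present at this height, so the r=11.5 cylinder is unchanged — area = 410.75 mm². Overall, the cross-section is a single solid region. Net area = 410.75 mm².

410.75 mm²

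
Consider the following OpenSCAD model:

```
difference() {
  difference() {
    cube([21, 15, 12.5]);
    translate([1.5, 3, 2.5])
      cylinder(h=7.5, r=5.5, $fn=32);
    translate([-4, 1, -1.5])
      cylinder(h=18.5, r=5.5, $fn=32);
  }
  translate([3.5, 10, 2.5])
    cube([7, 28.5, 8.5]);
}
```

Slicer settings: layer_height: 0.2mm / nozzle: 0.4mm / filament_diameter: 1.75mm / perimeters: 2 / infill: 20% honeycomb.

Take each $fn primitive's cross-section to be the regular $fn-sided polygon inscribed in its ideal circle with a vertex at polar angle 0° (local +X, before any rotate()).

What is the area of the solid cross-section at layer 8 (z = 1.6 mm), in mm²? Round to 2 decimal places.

At z = 1.6 mm: the 21×15 cube contributes its full rectangle (area 315.00 mm²); the cylinder at (1.5, 3) is not intersected at this z (z outside [2.5, 10]); the r=5.5 cylinder at (-4, 1) gives a regular 32-gon of circumradius 5.5 (constant along its height) (area = (32/2)·5.500²·sin(360°/32) = 94.42 mm²); Subtracting the remaining from the first: starting from the 21×15 cube (315.00 mm²), the r=5.5 cylinder at (-4, 1) partially overlaps it — only the 5.27 mm² overlap (of its 94.42 mm²) is removed, clipping the outline — area = 309.73 mm²; the cube at (3.5, 10) is not intersected at this z (z outside [2.5, 11]); Subtracting the remaining from the first: none of the subtracted shapes is present at this height, so that combined region is unchanged — area = 309.73 mm². Overall, the cross-section is a single solid region. Net area = 309.73 mm².

309.73 mm²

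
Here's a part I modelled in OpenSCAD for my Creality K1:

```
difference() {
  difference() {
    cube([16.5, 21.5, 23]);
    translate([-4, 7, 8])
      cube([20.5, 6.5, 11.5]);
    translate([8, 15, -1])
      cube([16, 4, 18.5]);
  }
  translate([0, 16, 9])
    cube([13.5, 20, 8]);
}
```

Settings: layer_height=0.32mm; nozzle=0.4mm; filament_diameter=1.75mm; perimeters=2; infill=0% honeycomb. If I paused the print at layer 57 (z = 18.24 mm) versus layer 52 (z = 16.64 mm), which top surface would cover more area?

Layer 57 (z = 18.24): the cube (footprint 16.5×21.5) is included at this height (area 354.75 mm²); the 20.5×6.5 cube at (-4, 7) contributes its full rectangle (area 133.25 mm²); the cube at (8, 15) is not intersected at this z (z outside [-1, 17.5]); Subtracting the remaining from the first: starting from the 16.5×21.5 cube (354.75 mm²), the 20.5×6.5 cube at (-4, 7) partially overlaps it — only the 107.25 mm² overlap (of its 133.25 mm²) is removed, clipping the outline — area = 247.50 mm²; the cube at (0, 16) is absent (z outside [9, 17]); Subtracting the remaining from the first: none of the subtracted shapes is present at this height, so that combined region is unchanged — area = 247.50 mm². So its area = 247.50 mm². Layer 52 (z = 16.64): the cube is present — its section is the full 16.5×21.5 rectangle (area 354.75 mm²); the 20.5×6.5 cube at (-4, 7) contributes its full rectangle (area 133.25 mm²); the 16×4 cube at (8, 15) contributes its full rectangle (area 64.00 mm²); After the difference (first − rest): starting from the 16.5×21.5 cube (354.75 mm²), the 20.5×6.5 cube at (-4, 7) partially overlaps it — only the 107.25 mm² overlap (of its 133.25 mm²) is removed, clipping the outline; the 16×4 cube at (8, 15) partially overlaps it — only the 34.00 mm² overlap (of its 64.00 mm²) is removed, clipping the outline — area = 213.50 mm²; the cube at (0, 16) (footprint 13.5×20) is included at this height (area 270.00 mm²); Subtracting the remaining from the first: starting from the result so far (213.50 mm²), the 13.5×20 cube at (0, 16) partially overlaps it — only the 57.75 mm² overlap (of its 270.00 mm²) is removed, clipping the outline — area = 155.75 mm². So its area = 155.75 mm². Layer 57 is larger (247.50 vs 155.75 mm²).

layer 57 (z = 18.24 mm)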